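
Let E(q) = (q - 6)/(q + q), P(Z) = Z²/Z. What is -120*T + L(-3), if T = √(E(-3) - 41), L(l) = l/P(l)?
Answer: 1 - 60*I*√158 ≈ 1.0 - 754.19*I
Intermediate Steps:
P(Z) = Z
E(q) = (-6 + q)/(2*q) (E(q) = (-6 + q)/((2*q)) = (-6 + q)*(1/(2*q)) = (-6 + q)/(2*q))
L(l) = 1 (L(l) = l/l = 1)
T = I*√158/2 (T = √((½)*(-6 - 3)/(-3) - 41) = √((½)*(-⅓)*(-9) - 41) = √(3/2 - 41) = √(-79/2) = I*√158/2 ≈ 6.2849*I)
-120*T + L(-3) = -60*I*√158 + 1 = 1 - 60*I*√158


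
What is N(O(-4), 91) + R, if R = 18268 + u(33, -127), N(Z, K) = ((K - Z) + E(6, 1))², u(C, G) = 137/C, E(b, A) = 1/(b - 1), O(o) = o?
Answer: 22551533/825 ≈ 27335.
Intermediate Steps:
E(b, A) = 1/(-1 + b)
N(Z, K) = (⅕ + K - Z)² (N(Z, K) = ((K - Z) + 1/(-1 + 6))² = ((K - Z) + 1/5)² = ((K - Z) + ⅕)² = (⅕ + K - Z)²)
R = 602981/33 (R = 18268 + 137/33 = 602981/33 ≈ 18272.)
N(O(-4), 91) + R = (1 - 5*(-4) + 5*91)²/25 + 602981/33 = (1 + 20 + 455)²/25 + 602981/33 = (1/25)*476² + 602981/33 = (1/25)*226576 + 602981/33 = 226576/25 + 602981/33 = 22551533/825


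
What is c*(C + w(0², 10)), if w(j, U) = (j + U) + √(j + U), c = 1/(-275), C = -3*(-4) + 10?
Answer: -32/275 - √10/275 ≈ -0.12786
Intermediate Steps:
C = 22 (C = 12 + 10 = 22)
c = -1/275 ≈ -0.0036364
w(j, U) = U + j + √(U + j) (w(j, U) = (U + j) + √(U + j) = U + j + √(U + j))
c*(C + w(0², 10)) = -(22 + (10 + 0² + √(10 + 0²)))/275 = -(22 + (10 + 0 + √(10 + 0)))/275 = -(22 + (10 + 0 + √10))/275 = -(22 + (10 + √10))/275 = -(32 + √10)/275 = -32/275 - √10/275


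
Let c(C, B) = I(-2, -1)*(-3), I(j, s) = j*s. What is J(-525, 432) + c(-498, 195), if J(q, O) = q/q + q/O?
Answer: -895/144 ≈ -6.2153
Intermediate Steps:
J(q, O) = 1 + q/O
c(C, B) = -6 (c(C, B) = -2*(-1)*(-3) = 2*(-3) = -6)
J(-525, 432) + c(-498, 195) = (432 - 525)/432 - 6 = (1/432)*(-93) - 6 = -31/144 - 6 = -895/144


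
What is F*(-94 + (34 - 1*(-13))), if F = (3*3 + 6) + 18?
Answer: -1551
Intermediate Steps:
F = 33 (F = (9 + 6) + 18 = 15 + 18 = 33)
F*(-94 + (34 - 1*(-13))) = 33*(-94 + (34 - 1*(-13))) = 33*(-94 + (34 + 13)) = 33*(-94 + 47) = 33*(-47) = -1551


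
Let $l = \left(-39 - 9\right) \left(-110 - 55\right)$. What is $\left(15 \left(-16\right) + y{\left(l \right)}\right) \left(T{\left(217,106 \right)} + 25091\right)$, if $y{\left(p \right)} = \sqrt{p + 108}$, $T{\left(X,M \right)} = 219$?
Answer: $-6074400 + 151860 \sqrt{223} \approx -3.8066 \cdot 10^{6}$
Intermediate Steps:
$l = 7920$ ($l = \left(-48\right) \left(-165\right) = 7920$)
$y{\left(p \right)} = \sqrt{108 + p}$
$\left(15 \left(-16\right) + y{\left(l \right)}\right) \left(T{\left(217,106 \right)} + 25091\right) = \left(15 \left(-16\right) + \sqrt{108 + 7920}\right) \left(219 + 25091\right) = \left(-240 + \sqrt{8028}\right) 25310 = \left(-240 + 6 \sqrt{223}\right) 25310 = -6074400 + 151860 \sqrt{223}$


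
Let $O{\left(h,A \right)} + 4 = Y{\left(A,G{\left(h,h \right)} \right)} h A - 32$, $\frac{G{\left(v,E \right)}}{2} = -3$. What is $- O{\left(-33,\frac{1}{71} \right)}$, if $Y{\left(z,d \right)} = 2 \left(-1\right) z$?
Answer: $\frac{181410}{5041} \approx 35.987$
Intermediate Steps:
$G{\left(v,E \right)} = -6$ ($G{\left(v,E \right)} = 2 \left(-3\right) = -6$)
$Y{\left(z,d \right)} = - 2 z$
$O{\left(h,A \right)} = -36 - 2 h A^{2}$ ($O{\left(h,A \right)} = -4 + \left(- 2 A h A - 32\right) = -4 - \left(32 + 2 h A^{2}\right) = -36 - 2 h A^{2}$)
$- O{\left(-33,\frac{1}{71} \right)} = - (-36 - - 66 \left(\frac{1}{71}\right)^{2}) = - (-36 - - \frac{66}{5041}) = - (-36 - \left(-66\right) \frac{1}{5041}) = - (-36 + \frac{66}{5041}) = \left(-1\right) \left(- \frac{181410}{5041}\right) = \frac{181410}{5041}$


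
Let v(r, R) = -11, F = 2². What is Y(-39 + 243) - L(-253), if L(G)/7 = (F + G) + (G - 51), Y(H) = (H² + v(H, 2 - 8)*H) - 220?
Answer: 43023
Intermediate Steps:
F = 4
Y(H) = -220 + H² - 11*H (Y(H) = (H² - 11*H) - 220 = -220 + H² - 11*H)
L(G) = -329 + 14*G (L(G) = 7*((4 + G) + (G - 51)) = 7*((4 + G) + (-51 + G)) = 7*(-47 + 2*G) = -329 + 14*G)
Y(-39 + 243) - L(-253) = (-220 + (-39 + 243)² - 11*(-39 + 243)) - (-329 + 14*(-253)) = (-220 + 204² - 11*204) - (-329 - 3542) = (-220 + 41616 - 2244) - 1*(-3871) = 39152 + 3871 = 43023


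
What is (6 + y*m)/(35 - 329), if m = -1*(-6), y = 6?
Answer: -⅐ ≈ -0.14286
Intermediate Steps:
m = 6
(6 + y*m)/(35 - 329) = (6 + 6*6)/(35 - 329) = (6 + 36)/(-294) = 42*(-1/294) = -⅐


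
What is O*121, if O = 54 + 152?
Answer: 24926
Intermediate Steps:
O = 206
O*121 = 206*121 = 24926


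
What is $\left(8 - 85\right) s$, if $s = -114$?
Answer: $8778$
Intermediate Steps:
$\left(8 - 85\right) s = \left(8 - 85\right) \left(-114\right) = \left(-77\right) \left(-114\right) = 8778$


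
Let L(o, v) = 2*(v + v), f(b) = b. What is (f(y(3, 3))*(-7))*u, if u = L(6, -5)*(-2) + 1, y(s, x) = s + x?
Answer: -1722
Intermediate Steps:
L(o, v) = 4*v (L(o, v) = 2*(2*v) = 4*v)
u = 41 (u = (4*(-5))*(-2) + 1 = -20*(-2) + 1 = 40 + 1 = 41)
(f(y(3, 3))*(-7))*u = ((3 + 3)*(-7))*41 = (6*(-7))*41 = -42*41 = -1722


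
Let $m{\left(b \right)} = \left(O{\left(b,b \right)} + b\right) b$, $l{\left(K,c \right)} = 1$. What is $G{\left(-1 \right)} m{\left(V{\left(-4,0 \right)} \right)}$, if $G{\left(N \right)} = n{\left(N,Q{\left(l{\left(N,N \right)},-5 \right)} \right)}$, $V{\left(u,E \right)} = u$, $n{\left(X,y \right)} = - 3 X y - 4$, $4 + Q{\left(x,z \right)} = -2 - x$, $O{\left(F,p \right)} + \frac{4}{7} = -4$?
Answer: $- \frac{6000}{7} \approx -857.14$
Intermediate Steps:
$O{\left(F,p \right)} = - \frac{32}{7}$ ($O{\left(F,p \right)} = - \frac{4}{7} - 4 = - \frac{32}{7}$)
$Q{\left(x,z \right)} = -6 - x$ ($Q{\left(x,z \right)} = -4 - \left(2 + x\right) = -6 - x$)
$n{\left(X,y \right)} = -4 - 3 X y$ ($n{\left(X,y \right)} = - 3 X y - 4 = -4 - 3 X y$)
$G{\left(N \right)} = -4 + 21 N$ ($G{\left(N \right)} = -4 - 3 N \left(-6 - 1\right) = -4 - 3 N \left(-7\right) = -4 + 21 N$)
$m{\left(b \right)} = b \left(- \frac{32}{7} + b\right)$ ($m{\left(b \right)} = \left(- \frac{32}{7} + b\right) b = b \left(- \frac{32}{7} + b\right)$)
$G{\left(-1 \right)} m{\left(V{\left(-4,0 \right)} \right)} = \left(-4 + 21 \left(-1\right)\right) \frac{1}{7} \left(-4\right) \left(-32 + 7 \left(-4\right)\right) = \left(-4 - 21\right) \frac{1}{7} \left(-4\right) \left(-32 - 28\right) = - 25 \cdot \frac{1}{7} \left(-4\right) \left(-60\right) = \left(-25\right) \frac{240}{7} = - \frac{6000}{7}$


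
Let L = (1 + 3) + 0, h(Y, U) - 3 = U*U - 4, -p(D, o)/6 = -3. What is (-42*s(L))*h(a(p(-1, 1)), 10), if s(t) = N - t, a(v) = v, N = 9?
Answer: -20790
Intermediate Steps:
p(D, o) = 18 (p(D, o) = -6*(-3) = 18)
h(Y, U) = -1 + U² (h(Y, U) = 3 + (U*U - 4) = 3 + (U² - 4) = 3 + (-4 + U²) = -1 + U²)
L = 4 (L = 4 + 0 = 4)
s(t) = 9 - t
(-42*s(L))*h(a(p(-1, 1)), 10) = (-42*(9 - 1*4))*(-1 + 10²) = (-42*(9 - 4))*(-1 + 100) = -42*5*99 = -210*99 = -20790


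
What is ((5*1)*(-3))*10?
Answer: -150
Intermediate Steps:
((5*1)*(-3))*10 = (5*(-3))*10 = -15*10 = -150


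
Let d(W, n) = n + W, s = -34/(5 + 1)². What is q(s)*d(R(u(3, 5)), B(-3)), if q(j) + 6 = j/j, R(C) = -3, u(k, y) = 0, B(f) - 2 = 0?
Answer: 5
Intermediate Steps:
B(f) = 2 (B(f) = 2 + 0 = 2)
s = -17/18 (s = -34/(6²) = -34/36 = -34*1/36 = -17/18 ≈ -0.94444)
q(j) = -5 (q(j) = -6 + j/j = -6 + 1 = -5)
d(W, n) = W + n
q(s)*d(R(u(3, 5)), B(-3)) = -5*(-3 + 2) = -5*(-1) = 5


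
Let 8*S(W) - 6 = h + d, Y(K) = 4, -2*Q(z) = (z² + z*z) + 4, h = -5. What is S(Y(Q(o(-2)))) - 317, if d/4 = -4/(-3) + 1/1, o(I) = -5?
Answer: -7577/24 ≈ -315.71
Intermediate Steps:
Q(z) = -2 - z² (Q(z) = -((z² + z*z) + 4)/2 = -((z² + z²) + 4)/2 = -(2*z² + 4)/2 = -(4 + 2*z²)/2 = -2 - z²)
d = 28/3 (d = 4*(-4/(-3) + 1/1) = 4*(-4*(-⅓) + 1*1) = 4*(4/3 + 1) = 4*(7/3) = 28/3 ≈ 9.3333)
S(W) = 31/24 (S(W) = ¾ + (-5 + 28/3)/8 = ¾ + (⅛)*(13/3) = ¾ + 13/24 = 31/24)
S(Y(Q(o(-2)))) - 317 = 31/24 - 317 = -7577/24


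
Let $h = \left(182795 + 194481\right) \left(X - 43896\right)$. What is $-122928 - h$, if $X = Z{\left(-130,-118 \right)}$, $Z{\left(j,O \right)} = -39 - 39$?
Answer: $16590211896$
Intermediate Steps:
$Z{\left(j,O \right)} = -78$
$X = -78$
$h = -16590334824$ ($h = \left(182795 + 194481\right) \left(-78 - 43896\right) = 377276 \left(-43974\right) = -16590334824$)
$-122928 - h = -122928 - -16590334824 = -122928 + 16590334824 = 16590211896$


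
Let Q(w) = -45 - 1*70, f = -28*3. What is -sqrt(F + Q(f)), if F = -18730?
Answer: -I*sqrt(18845) ≈ -137.28*I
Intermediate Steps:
f = -84
Q(w) = -115 (Q(w) = -45 - 70 = -115)
-sqrt(F + Q(f)) = -sqrt(-18730 - 115) = -sqrt(-18845) = -I*sqrt(18845)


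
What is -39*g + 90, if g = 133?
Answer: -5097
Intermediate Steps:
-39*g + 90 = -39*133 + 90 = -5187 + 90 = -5097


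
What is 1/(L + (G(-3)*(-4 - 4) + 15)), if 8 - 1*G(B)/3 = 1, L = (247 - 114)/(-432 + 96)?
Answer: -48/7363 ≈ -0.0065191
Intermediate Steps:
L = -19/48 (L = 133/(-336) = 133*(-1/336) = -19/48 ≈ -0.39583)
G(B) = 21 (G(B) = 24 - 3*1 = 24 - 3 = 21)
1/(L + (G(-3)*(-4 - 4) + 15)) = 1/(-19/48 + (21*(-4 - 4) + 15)) = 1/(-19/48 + (21*(-8) + 15)) = 1/(-19/48 + (-168 + 15)) = 1/(-19/48 - 153) = 1/(-7363/48) = -48/7363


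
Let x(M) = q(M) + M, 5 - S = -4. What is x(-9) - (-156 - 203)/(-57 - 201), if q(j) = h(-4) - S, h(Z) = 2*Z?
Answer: -7067/258 ≈ -27.391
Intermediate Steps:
S = 9 (S = 5 - 1*(-4) = 5 + 4 = 9)
q(j) = -17 (q(j) = 2*(-4) - 1*9 = -8 - 9 = -17)
x(M) = -17 + M
x(-9) - (-156 - 203)/(-57 - 201) = (-17 - 9) - (-156 - 203)/(-57 - 201) = -26 - (-359)/(-258) = -26 - (-359)*(-1)/258 = -26 - 1*359/258 = -26 - 359/258 = -7067/258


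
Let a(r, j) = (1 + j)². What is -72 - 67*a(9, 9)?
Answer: -6772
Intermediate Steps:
-72 - 67*a(9, 9) = -72 - 67*(1 + 9)² = -72 - 67*10² = -72 - 67*100 = -72 - 6700 = -6772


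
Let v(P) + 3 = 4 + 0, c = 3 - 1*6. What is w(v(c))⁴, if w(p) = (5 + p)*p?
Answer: 1296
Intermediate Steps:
c = -3 (c = 3 - 6 = -3)
v(P) = 1 (v(P) = -3 + (4 + 0) = -3 + 4 = 1)
w(p) = p*(5 + p)
w(v(c))⁴ = (1*(5 + 1))⁴ = (1*6)⁴ = 6⁴ = 1296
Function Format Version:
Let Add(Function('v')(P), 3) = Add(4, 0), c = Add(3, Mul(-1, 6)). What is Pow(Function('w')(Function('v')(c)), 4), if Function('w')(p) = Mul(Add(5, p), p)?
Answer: 1296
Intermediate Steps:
c = -3 (c = Add(3, -6) = -3)
Function('v')(P) = 1 (Function('v')(P) = Add(-3, Add(4, 0)) = Add(-3, 4) = 1)
Function('w')(p) = Mul(p, Add(5, p))
Pow(Function('w')(Function('v')(c)), 4) = Pow(Mul(1, Add(5, 1)), 4) = Pow(Mul(1, 6), 4) = Pow(6, 4) = 1296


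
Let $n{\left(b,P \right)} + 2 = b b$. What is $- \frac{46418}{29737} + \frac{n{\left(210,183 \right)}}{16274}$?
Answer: $\frac{277967847}{241969969} \approx 1.1488$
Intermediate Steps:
$n{\left(b,P \right)} = -2 + b^{2}$ ($n{\left(b,P \right)} = -2 + b b = -2 + b^{2}$)
$- \frac{46418}{29737} + \frac{n{\left(210,183 \right)}}{16274} = - \frac{46418}{29737} + \frac{-2 + 210^{2}}{16274} = \left(-46418\right) \frac{1}{29737} + \left(-2 + 44100\right) \frac{1}{16274} = - \frac{46418}{29737} + 44098 \cdot \frac{1}{16274} = - \frac{46418}{29737} + \frac{22049}{8137} = \frac{277967847}{241969969}$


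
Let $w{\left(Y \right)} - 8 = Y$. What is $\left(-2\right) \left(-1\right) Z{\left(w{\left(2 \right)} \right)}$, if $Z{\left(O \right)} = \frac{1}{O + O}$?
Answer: $\frac{1}{10} \approx 0.1$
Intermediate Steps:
$w{\left(Y \right)} = 8 + Y$
$Z{\left(O \right)} = \frac{1}{2 O}$
$\left(-2\right) \left(-1\right) Z{\left(w{\left(2 \right)} \right)} = \left(-2\right) \left(-1\right) \frac{1}{2 \left(8 + 2\right)} = 2 \frac{1}{2 \cdot 10} = 2 \cdot \frac{1}{2} \cdot \frac{1}{10} = 2 \cdot \frac{1}{20} = \frac{1}{10}$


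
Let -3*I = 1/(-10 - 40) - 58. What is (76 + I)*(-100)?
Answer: -9534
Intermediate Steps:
I = 967/50 (I = -(1/(-10 - 40) - 58)/3 = -(1/(-50) - 58)/3 = -(-1/50 - 58)/3 = -1/3*(-2901/50) = 967/50 ≈ 19.340)
(76 + I)*(-100) = (76 + 967/50)*(-100) = (4767/50)*(-100) = -9534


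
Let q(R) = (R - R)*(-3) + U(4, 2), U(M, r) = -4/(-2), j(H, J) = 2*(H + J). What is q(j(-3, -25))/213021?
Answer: 2/213021 ≈ 9.3888e-6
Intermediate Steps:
j(H, J) = 2*H + 2*J
U(M, r) = 2 (U(M, r) = -4*(-1/2) = 2)
q(R) = 2 (q(R) = (R - R)*(-3) + 2 = 0*(-3) + 2 = 0 + 2 = 2)
q(j(-3, -25))/213021 = 2/213021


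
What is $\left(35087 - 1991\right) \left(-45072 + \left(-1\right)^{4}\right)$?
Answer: $-1491669816$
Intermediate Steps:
$\left(35087 - 1991\right) \left(-45072 + \left(-1\right)^{4}\right) = 33096 \left(-45072 + 1\right) = 33096 \left(-45071\right) = -1491669816$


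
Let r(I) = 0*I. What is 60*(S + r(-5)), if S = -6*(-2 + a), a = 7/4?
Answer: 90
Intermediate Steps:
a = 7/4 (a = 7*(¼) = 7/4 ≈ 1.7500)
r(I) = 0
S = 3/2 (S = -6*(-2 + 7/4) = -6*(-¼) = 3/2 ≈ 1.5000)
60*(S + r(-5)) = 60*(3/2 + 0) = 60*(3/2) = 90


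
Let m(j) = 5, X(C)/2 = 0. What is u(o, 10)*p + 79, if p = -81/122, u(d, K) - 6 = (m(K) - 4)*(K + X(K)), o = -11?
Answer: 4171/61 ≈ 68.377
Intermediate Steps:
X(C) = 0 (X(C) = 2*0 = 0)
u(d, K) = 6 + K (u(d, K) = 6 + (5 - 4)*(K + 0) = 6 + 1*K = 6 + K)
p = -81/122 (p = -81*1/122 = -81/122 ≈ -0.66393)
u(o, 10)*p + 79 = (6 + 10)*(-81/122) + 79 = 16*(-81/122) + 79 = -648/61 + 79 = 4171/61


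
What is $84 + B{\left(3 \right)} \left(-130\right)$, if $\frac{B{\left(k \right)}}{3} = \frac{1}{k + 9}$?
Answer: $\frac{103}{2} \approx 51.5$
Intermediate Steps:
$B{\left(k \right)} = \frac{3}{9 + k}$ ($B{\left(k \right)} = \frac{3}{k + 9} = \frac{3}{9 + k}$)
$84 + B{\left(3 \right)} \left(-130\right) = 84 + \frac{3}{9 + 3} \left(-130\right) = 84 + \frac{3}{12} \left(-130\right) = 84 + 3 \cdot \frac{1}{12} \left(-130\right) = 84 + \frac{1}{4} \left(-130\right) = 84 - \frac{65}{2} = \frac{103}{2}$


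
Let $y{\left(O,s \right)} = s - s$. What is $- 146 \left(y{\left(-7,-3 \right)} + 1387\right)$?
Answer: $-202502$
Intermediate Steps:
$y{\left(O,s \right)} = 0$
$- 146 \left(y{\left(-7,-3 \right)} + 1387\right) = - 146 \left(0 + 1387\right) = \left(-146\right) 1387 = -202502$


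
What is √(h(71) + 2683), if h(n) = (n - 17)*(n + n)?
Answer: √10351 ≈ 101.74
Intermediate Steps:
h(n) = 2*n*(-17 + n) (h(n) = (-17 + n)*(2*n) = 2*n*(-17 + n))
√(h(71) + 2683) = √(2*71*(-17 + 71) + 2683) = √(2*71*54 + 2683) = √(7668 + 2683) = √10351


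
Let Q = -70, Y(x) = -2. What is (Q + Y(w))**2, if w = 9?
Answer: 5184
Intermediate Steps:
(Q + Y(w))**2 = (-70 - 2)**2 = (-72)**2 = 5184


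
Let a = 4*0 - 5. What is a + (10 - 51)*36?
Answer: -1481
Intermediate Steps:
a = -5 (a = 0 - 5 = -5)
a + (10 - 51)*36 = -5 + (10 - 51)*36 = -5 - 41*36 = -5 - 1476 = -1481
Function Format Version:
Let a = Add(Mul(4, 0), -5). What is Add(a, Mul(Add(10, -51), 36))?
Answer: -1481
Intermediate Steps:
a = -5 (a = Add(0, -5) = -5)
Add(a, Mul(Add(10, -51), 36)) = Add(-5, Mul(Add(10, -51), 36)) = Add(-5, Mul(-41, 36)) = Add(-5, -1476) = -1481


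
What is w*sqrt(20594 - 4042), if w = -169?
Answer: -338*sqrt(4138) ≈ -21743.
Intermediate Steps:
w*sqrt(20594 - 4042) = -169*sqrt(20594 - 4042) = -338*sqrt(4138)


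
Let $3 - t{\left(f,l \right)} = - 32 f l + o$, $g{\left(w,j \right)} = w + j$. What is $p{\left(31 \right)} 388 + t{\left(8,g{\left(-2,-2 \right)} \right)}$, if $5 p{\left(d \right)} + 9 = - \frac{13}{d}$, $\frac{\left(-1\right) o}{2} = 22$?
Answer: $- \frac{264731}{155} \approx -1707.9$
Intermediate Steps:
$o = -44$ ($o = \left(-2\right) 22 = -44$)
$g{\left(w,j \right)} = j + w$
$p{\left(d \right)} = - \frac{9}{5} - \frac{13}{5 d}$ ($p{\left(d \right)} = - \frac{9}{5} + \frac{\left(-13\right) \frac{1}{d}}{5} = - \frac{9}{5} - \frac{13}{5 d}$)
$t{\left(f,l \right)} = 47 + 32 f l$ ($t{\left(f,l \right)} = 3 - \left(- 32 f l - 44\right) = 3 - \left(-44 - 32 f l\right) = 3 + \left(44 + 32 f l\right) = 47 + 32 f l$)
$p{\left(31 \right)} 388 + t{\left(8,g{\left(-2,-2 \right)} \right)} = \frac{-13 - 279}{5 \cdot 31} \cdot 388 + \left(47 + 32 \cdot 8 \left(-2 - 2\right)\right) = \frac{1}{5} \cdot \frac{1}{31} \left(-13 - 279\right) 388 + \left(47 + 32 \cdot 8 \left(-4\right)\right) = \frac{1}{5} \cdot \frac{1}{31} \left(-292\right) 388 + \left(47 - 1024\right) = \left(- \frac{292}{155}\right) 388 - 977 = - \frac{113296}{155} - 977 = - \frac{264731}{155}$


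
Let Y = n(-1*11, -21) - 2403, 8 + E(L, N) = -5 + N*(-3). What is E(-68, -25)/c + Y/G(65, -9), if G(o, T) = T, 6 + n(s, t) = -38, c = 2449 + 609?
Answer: 3741742/13761 ≈ 271.91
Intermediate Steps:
c = 3058
n(s, t) = -44 (n(s, t) = -6 - 38 = -44)
E(L, N) = -13 - 3*N (E(L, N) = -8 + (-5 + N*(-3)) = -8 + (-5 - 3*N) = -13 - 3*N)
Y = -2447 (Y = -44 - 2403 = -2447)
E(-68, -25)/c + Y/G(65, -9) = (-13 - 3*(-25))/3058 - 2447/(-9) = (-13 + 75)*(1/3058) - 2447*(-⅑) = 62*(1/3058) + 2447/9 = 31/1529 + 2447/9 = 3741742/13761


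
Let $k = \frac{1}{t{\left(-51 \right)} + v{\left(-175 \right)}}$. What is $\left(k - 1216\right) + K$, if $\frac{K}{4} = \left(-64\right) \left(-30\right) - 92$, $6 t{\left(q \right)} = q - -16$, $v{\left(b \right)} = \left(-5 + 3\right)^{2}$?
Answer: $\frac{67050}{11} \approx 6095.5$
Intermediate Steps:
$v{\left(b \right)} = 4$ ($v{\left(b \right)} = \left(-2\right)^{2} = 4$)
$t{\left(q \right)} = \frac{8}{3} + \frac{q}{6}$ ($t{\left(q \right)} = \frac{q - -16}{6} = \frac{q + 16}{6} = \frac{16 + q}{6} = \frac{8}{3} + \frac{q}{6}$)
$K = 7312$ ($K = 4 \left(\left(-64\right) \left(-30\right) - 92\right) = 4 \left(1920 - 92\right) = 4 \cdot 1828 = 7312$)
$k = - \frac{6}{11}$ ($k = \frac{1}{\left(\frac{8}{3} + \frac{1}{6} \left(-51\right)\right) + 4} = \frac{1}{\left(\frac{8}{3} - \frac{17}{2}\right) + 4} = \frac{1}{- \frac{35}{6} + 4} = \frac{1}{- \frac{11}{6}} = - \frac{6}{11} \approx -0.54545$)
$\left(k - 1216\right) + K = \left(- \frac{6}{11} - 1216\right) + 7312 = - \frac{13382}{11} + 7312 = \frac{67050}{11}$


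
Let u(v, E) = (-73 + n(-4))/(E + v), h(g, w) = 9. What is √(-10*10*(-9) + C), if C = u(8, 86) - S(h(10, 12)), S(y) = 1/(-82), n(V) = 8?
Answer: √3339473657/1927 ≈ 29.989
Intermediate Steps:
u(v, E) = -65/(E + v) (u(v, E) = (-73 + 8)/(E + v) = -65/(E + v))
S(y) = -1/82
C = -1309/1927 (C = -65/(86 + 8) - 1*(-1/82) = -65/94 + 1/82 = -1309/1927 ≈ -0.67929)
√(-10*10*(-9) + C) = √(-10*10*(-9) - 1309/1927) = √(-100*(-9) - 1309/1927) = √(900 - 1309/1927) = √(1732991/1927) = √3339473657/1927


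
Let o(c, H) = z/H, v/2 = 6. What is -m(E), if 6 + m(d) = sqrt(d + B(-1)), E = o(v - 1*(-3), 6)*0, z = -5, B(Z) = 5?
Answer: 6 - sqrt(5) ≈ 3.7639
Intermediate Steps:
v = 12 (v = 2*6 = 12)
o(c, H) = -5/H
E = 0 (E = -5/6*0 = 0)
m(d) = -6 + sqrt(5 + d) (m(d) = -6 + sqrt(d + 5) = -6 + sqrt(5 + d))
-m(E) = -(-6 + sqrt(5 + 0)) = -(-6 + sqrt(5)) = 6 - sqrt(5)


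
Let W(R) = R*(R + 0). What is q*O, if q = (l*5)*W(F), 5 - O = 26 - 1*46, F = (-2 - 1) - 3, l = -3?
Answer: -13500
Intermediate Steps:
F = -6 (F = -3 - 3 = -6)
O = 25 (O = 5 - (26 - 1*46) = 5 - (26 - 46) = 5 - 1*(-20) = 5 + 20 = 25)
W(R) = R² (W(R) = R*R = R²)
q = -540 (q = -3*5*(-6)² = -15*36 = -540)
q*O = -540*25 = -13500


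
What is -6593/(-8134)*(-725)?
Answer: -4779925/8134 ≈ -587.65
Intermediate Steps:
-6593/(-8134)*(-725) = -6593*(-1/8134)*(-725) = (6593/8134)*(-725) = -4779925/8134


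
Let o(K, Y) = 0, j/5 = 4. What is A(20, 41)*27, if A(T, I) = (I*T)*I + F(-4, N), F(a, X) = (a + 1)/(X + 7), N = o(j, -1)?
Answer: 6354099/7 ≈ 9.0773e+5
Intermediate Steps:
j = 20 (j = 5*4 = 20)
N = 0
F(a, X) = (1 + a)/(7 + X)
A(T, I) = -3/7 + T*I² (A(T, I) = (I*T)*I + (1 - 4)/(7 + 0) = T*I² - 3/7 = -3/7 + T*I²)
A(20, 41)*27 = (-3/7 + 20*41²)*27 = (-3/7 + 20*1681)*27 = (-3/7 + 33620)*27 = (235337/7)*27 = 6354099/7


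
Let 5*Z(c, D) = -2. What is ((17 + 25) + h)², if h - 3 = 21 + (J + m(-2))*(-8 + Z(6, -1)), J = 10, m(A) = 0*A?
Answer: 324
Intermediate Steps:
Z(c, D) = -⅖ (Z(c, D) = (⅕)*(-2) = -⅖)
m(A) = 0
h = -60 (h = 3 + (21 + (10 + 0)*(-8 - ⅖)) = 3 + (21 + 10*(-42/5)) = 3 + (21 - 84) = 3 - 63 = -60)
((17 + 25) + h)² = ((17 + 25) - 60)² = (42 - 60)² = (-18)² = 324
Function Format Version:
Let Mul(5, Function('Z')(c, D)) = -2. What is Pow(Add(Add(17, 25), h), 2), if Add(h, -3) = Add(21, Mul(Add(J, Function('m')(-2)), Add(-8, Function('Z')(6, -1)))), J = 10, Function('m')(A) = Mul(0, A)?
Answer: 324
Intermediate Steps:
Function('Z')(c, D) = Rational(-2, 5) (Function('Z')(c, D) = Mul(Rational(1, 5), -2) = Rational(-2, 5))
Function('m')(A) = 0
h = -60 (h = Add(3, Add(21, Mul(Add(10, 0), Add(-8, Rational(-2, 5))))) = Add(3, Add(21, Mul(10, Rational(-42, 5)))) = Add(3, Add(21, -84)) = Add(3, -63) = -60)
Pow(Add(Add(17, 25), h), 2) = Pow(Add(Add(17, 25), -60), 2) = Pow(Add(42, -60), 2) = Pow(-18, 2) = 324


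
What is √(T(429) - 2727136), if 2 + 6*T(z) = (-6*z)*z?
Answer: 2*I*√6550149/3 ≈ 1706.2*I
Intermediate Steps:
T(z) = -⅓ - z² (T(z) = -⅓ + ((-6*z)*z)/6 = -⅓ + (-6*z²)/6 = -⅓ - z²)
√(T(429) - 2727136) = √((-⅓ - 1*429²) - 2727136) = √((-⅓ - 1*184041) - 2727136) = √((-⅓ - 184041) - 2727136) = √(-552124/3 - 2727136) = √(-8733532/3) = 2*I*√6550149/3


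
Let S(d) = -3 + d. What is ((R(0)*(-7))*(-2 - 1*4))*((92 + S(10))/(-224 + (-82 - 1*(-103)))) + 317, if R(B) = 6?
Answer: 5629/29 ≈ 194.10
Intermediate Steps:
((R(0)*(-7))*(-2 - 1*4))*((92 + S(10))/(-224 + (-82 - 1*(-103)))) + 317 = ((6*(-7))*(-2 - 1*4))*((92 + (-3 + 10))/(-224 + (-82 - 1*(-103)))) + 317 = (-42*(-2 - 4))*((92 + 7)/(-224 + (-82 + 103))) + 317 = (-42*(-6))*(99/(-224 + 21)) + 317 = 252*(99/(-203)) + 317 = 252*(99*(-1/203)) + 317 = 252*(-99/203) + 317 = -3564/29 + 317 = 5629/29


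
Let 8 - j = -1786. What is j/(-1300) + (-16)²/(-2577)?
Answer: -190613/128850 ≈ -1.4793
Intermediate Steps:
j = 1794 (j = 8 - 1*(-1786) = 8 + 1786 = 1794)
j/(-1300) + (-16)²/(-2577) = 1794/(-1300) + (-16)²/(-2577) = 1794*(-1/1300) + 256*(-1/2577) = -69/50 - 256/2577 = -190613/128850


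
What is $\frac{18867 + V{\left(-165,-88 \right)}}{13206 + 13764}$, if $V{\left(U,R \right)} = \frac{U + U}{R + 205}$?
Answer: $\frac{735703}{1051830} \approx 0.69945$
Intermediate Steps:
$V{\left(U,R \right)} = \frac{2 U}{205 + R}$
$\frac{18867 + V{\left(-165,-88 \right)}}{13206 + 13764} = \frac{18867 + 2 \left(-165\right) \frac{1}{205 - 88}}{13206 + 13764} = \frac{18867 + 2 \left(-165\right) \frac{1}{117}}{26970} = \left(18867 + 2 \left(-165\right) \frac{1}{117}\right) \frac{1}{26970} = \left(18867 - \frac{110}{39}\right) \frac{1}{26970} = \frac{735703}{39} \cdot \frac{1}{26970} = \frac{735703}{1051830}$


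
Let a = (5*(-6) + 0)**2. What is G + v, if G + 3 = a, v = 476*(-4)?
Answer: -1007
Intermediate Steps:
v = -1904
a = 900 (a = (-30 + 0)**2 = (-30)**2 = 900)
G = 897 (G = -3 + 900 = 897)
G + v = 897 - 1904 = -1007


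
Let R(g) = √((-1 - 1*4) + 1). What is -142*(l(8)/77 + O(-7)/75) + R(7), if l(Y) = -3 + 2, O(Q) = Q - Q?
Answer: 142/77 + 2*I ≈ 1.8442 + 2.0*I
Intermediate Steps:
O(Q) = 0
R(g) = 2*I (R(g) = √((-1 - 4) + 1) = √(-5 + 1) = √(-4) = 2*I)
l(Y) = -1
-142*(l(8)/77 + O(-7)/75) + R(7) = -142*(-1/77 + 0/75) + 2*I = -142*(-1*1/77 + 0*(1/75)) + 2*I = -142*(-1/77 + 0) + 2*I = -142*(-1/77) + 2*I = 142/77 + 2*I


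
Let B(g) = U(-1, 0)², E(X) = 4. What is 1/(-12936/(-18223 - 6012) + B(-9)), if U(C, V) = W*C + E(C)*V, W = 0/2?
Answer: 24235/12936 ≈ 1.8735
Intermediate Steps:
W = 0 (W = (½)*0 = 0)
U(C, V) = 4*V (U(C, V) = 0*C + 4*V = 0 + 4*V = 4*V)
B(g) = 0 (B(g) = (4*0)² = 0² = 0)
1/(-12936/(-18223 - 6012) + B(-9)) = 1/(-12936/(-18223 - 6012) + 0) = 1/(-12936/(-24235) + 0) = 1/(-12936*(-1/24235) + 0) = 1/(12936/24235 + 0) = 1/(12936/24235) = 24235/12936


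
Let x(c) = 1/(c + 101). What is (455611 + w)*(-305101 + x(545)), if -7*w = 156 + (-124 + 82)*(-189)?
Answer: -626996042774835/4522 ≈ -1.3865e+11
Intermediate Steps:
w = -8094/7 (w = -(156 + (-124 + 82)*(-189))/7 = -(156 - 42*(-189))/7 = -(156 + 7938)/7 = -1/7*8094 = -8094/7 ≈ -1156.3)
x(c) = 1/(101 + c)
(455611 + w)*(-305101 + x(545)) = (455611 - 8094/7)*(-305101 + 1/(101 + 545)) = 3181183*(-305101 + 1/646)/7 = (3181183/7)*(-197095245/646) = -626996042774835/4522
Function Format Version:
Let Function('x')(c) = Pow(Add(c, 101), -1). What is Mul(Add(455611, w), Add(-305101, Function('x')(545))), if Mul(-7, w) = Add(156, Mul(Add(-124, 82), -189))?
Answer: Rational(-626996042774835, 4522) ≈ -1.3865e+11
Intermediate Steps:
w = Rational(-8094, 7) (w = Mul(Rational(-1, 7), Add(156, Mul(Add(-124, 82), -189))) = Mul(Rational(-1, 7), Add(156, Mul(-42, -189))) = Mul(Rational(-1, 7), Add(156, 7938)) = Mul(Rational(-1, 7), 8094) = Rational(-8094, 7) ≈ -1156.3)
Function('x')(c) = Pow(Add(101, c), -1)
Mul(Add(455611, w), Add(-305101, Function('x')(545))) = Mul(Add(455611, Rational(-8094, 7)), Add(-305101, Pow(Add(101, 545), -1))) = Mul(Rational(3181183, 7), Add(-305101, Pow(646, -1))) = Mul(Rational(3181183, 7), Add(-305101, Rational(1, 646))) = Mul(Rational(3181183, 7), Rational(-197095245, 646)) = Rational(-626996042774835, 4522)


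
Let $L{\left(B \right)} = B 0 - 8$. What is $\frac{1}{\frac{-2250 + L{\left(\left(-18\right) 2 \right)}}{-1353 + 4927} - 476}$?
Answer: $- \frac{1787}{851741} \approx -0.0020981$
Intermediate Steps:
$L{\left(B \right)} = -8$ ($L{\left(B \right)} = 0 - 8 = -8$)
$\frac{1}{\frac{-2250 + L{\left(\left(-18\right) 2 \right)}}{-1353 + 4927} - 476} = \frac{1}{\frac{-2250 - 8}{-1353 + 4927} - 476} = \frac{1}{- \frac{2258}{3574} - 476} = \frac{1}{\left(-2258\right) \frac{1}{3574} - 476} = \frac{1}{- \frac{1129}{1787} - 476} = \frac{1}{- \frac{851741}{1787}} = - \frac{1787}{851741}$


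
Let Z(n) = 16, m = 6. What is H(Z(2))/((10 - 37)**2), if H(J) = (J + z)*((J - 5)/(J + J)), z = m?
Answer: 121/11664 ≈ 0.010374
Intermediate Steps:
z = 6
H(J) = (-5 + J)*(6 + J)/(2*J) (H(J) = (J + 6)*((J - 5)/(J + J)) = (6 + J)*((-5 + J)/((2*J))) = (6 + J)*((-5 + J)*(1/(2*J))) = (6 + J)*((-5 + J)/(2*J)) = (-5 + J)*(6 + J)/(2*J))
H(Z(2))/((10 - 37)**2) = ((1/2)*(-30 + 16*(1 + 16))/16)/((10 - 37)**2) = ((1/2)*(1/16)*(-30 + 16*17))/((-27)**2) = ((1/2)*(1/16)*(-30 + 272))/729 = ((1/2)*(1/16)*242)*(1/729) = (121/16)*(1/729) = 121/11664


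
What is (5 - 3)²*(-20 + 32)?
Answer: 48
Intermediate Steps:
(5 - 3)²*(-20 + 32) = 2²*12 = 4*12 = 48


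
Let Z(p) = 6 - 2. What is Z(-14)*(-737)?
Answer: -2948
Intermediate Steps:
Z(p) = 4
Z(-14)*(-737) = 4*(-737) = -2948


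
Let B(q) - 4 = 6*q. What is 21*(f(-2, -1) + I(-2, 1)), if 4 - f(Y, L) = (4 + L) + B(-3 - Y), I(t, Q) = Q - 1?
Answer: 63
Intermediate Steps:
B(q) = 4 + 6*q
I(t, Q) = -1 + Q
f(Y, L) = 14 - L + 6*Y (f(Y, L) = 4 - ((4 + L) + (4 + 6*(-3 - Y))) = 4 - ((4 + L) + (4 + (-18 - 6*Y))) = 4 - ((4 + L) + (-14 - 6*Y)) = 4 - (-10 + L - 6*Y) = 4 + (10 - L + 6*Y) = 14 - L + 6*Y)
21*(f(-2, -1) + I(-2, 1)) = 21*((14 - 1*(-1) + 6*(-2)) + (-1 + 1)) = 21*((14 + 1 - 12) + 0) = 21*(3 + 0) = 21*3 = 63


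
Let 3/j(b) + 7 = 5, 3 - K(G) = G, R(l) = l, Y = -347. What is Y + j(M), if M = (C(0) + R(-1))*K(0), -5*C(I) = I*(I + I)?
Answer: -697/2 ≈ -348.50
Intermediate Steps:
C(I) = -2*I²/5 (C(I) = -I*(I + I)/5 = -I*2*I/5 = -2*I²/5)
K(G) = 3 - G
M = -3 (M = (-⅖*0² - 1)*(3 - 1*0) = (-⅖*0 - 1)*(3 + 0) = (0 - 1)*3 = -1*3 = -3)
j(b) = -3/2 (j(b) = 3/(-7 + 5) = 3/(-2) = 3*(-½) = -3/2)
Y + j(M) = -347 - 3/2 = -697/2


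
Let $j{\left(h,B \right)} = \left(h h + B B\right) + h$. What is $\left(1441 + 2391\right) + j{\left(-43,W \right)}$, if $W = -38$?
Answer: $7082$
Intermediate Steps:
$j{\left(h,B \right)} = h + B^{2} + h^{2}$ ($j{\left(h,B \right)} = \left(h^{2} + B^{2}\right) + h = \left(B^{2} + h^{2}\right) + h = h + B^{2} + h^{2}$)
$\left(1441 + 2391\right) + j{\left(-43,W \right)} = \left(1441 + 2391\right) + \left(-43 + \left(-38\right)^{2} + \left(-43\right)^{2}\right) = 3832 + \left(-43 + 1444 + 1849\right) = 3832 + 3250 = 7082$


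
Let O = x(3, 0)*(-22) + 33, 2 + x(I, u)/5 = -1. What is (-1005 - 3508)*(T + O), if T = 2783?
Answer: -14197898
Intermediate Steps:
x(I, u) = -15 (x(I, u) = -10 + 5*(-1) = -10 - 5 = -15)
O = 363 (O = -15*(-22) + 33 = 330 + 33 = 363)
(-1005 - 3508)*(T + O) = (-1005 - 3508)*(2783 + 363) = -4513*3146 = -14197898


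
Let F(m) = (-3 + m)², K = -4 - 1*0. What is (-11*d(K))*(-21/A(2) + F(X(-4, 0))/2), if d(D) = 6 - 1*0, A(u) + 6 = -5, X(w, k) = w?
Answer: -1743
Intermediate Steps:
A(u) = -11 (A(u) = -6 - 5 = -11)
K = -4 (K = -4 + 0 = -4)
d(D) = 6 (d(D) = 6 + 0 = 6)
(-11*d(K))*(-21/A(2) + F(X(-4, 0))/2) = (-11*6)*(-21/(-11) + (-3 - 4)²/2) = -66*(-21*(-1/11) + (-7)²*(½)) = -66*(21/11 + 49*(½)) = -66*(21/11 + 49/2) = -66*581/22 = -1743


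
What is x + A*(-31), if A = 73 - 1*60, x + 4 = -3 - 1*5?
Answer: -415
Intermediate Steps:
x = -12 (x = -4 + (-3 - 1*5) = -4 + (-3 - 5) = -4 - 8 = -12)
A = 13 (A = 73 - 60 = 13)
x + A*(-31) = -12 + 13*(-31) = -12 - 403 = -415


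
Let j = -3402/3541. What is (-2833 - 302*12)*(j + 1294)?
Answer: -29564355964/3541 ≈ -8.3492e+6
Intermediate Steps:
j = -3402/3541 (j = -3402*1/3541 = -3402/3541 ≈ -0.96075)
(-2833 - 302*12)*(j + 1294) = (-2833 - 302*12)*(-3402/3541 + 1294) = (-2833 - 3624)*(4578652/3541) = -6457*4578652/3541 = -29564355964/3541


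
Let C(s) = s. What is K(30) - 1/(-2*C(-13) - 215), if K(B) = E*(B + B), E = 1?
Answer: 11341/189 ≈ 60.005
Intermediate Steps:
K(B) = 2*B (K(B) = 1*(B + B) = 1*(2*B) = 2*B)
K(30) - 1/(-2*C(-13) - 215) = 2*30 - 1/(-2*(-13) - 215) = 60 - 1/(26 - 215) = 60 - 1/(-189) = 60 - 1*(-1/189) = 60 + 1/189 = 11341/189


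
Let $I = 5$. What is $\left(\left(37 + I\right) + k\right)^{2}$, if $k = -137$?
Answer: $9025$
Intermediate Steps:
$\left(\left(37 + I\right) + k\right)^{2} = \left(\left(37 + 5\right) - 137\right)^{2} = \left(42 - 137\right)^{2} = \left(-95\right)^{2} = 9025$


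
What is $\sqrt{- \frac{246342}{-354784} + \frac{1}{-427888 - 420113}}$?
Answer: $\frac{\sqrt{982006824890062051773}}{37607148348} \approx 0.83327$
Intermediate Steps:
$\sqrt{- \frac{246342}{-354784} + \frac{1}{-427888 - 420113}} = \sqrt{\left(-246342\right) \left(- \frac{1}{354784}\right) + \frac{1}{-848001}} = \sqrt{\frac{123171}{177392} - \frac{1}{848001}} = \sqrt{\frac{104448953779}{150428593392}} = \frac{\sqrt{982006824890062051773}}{37607148348}$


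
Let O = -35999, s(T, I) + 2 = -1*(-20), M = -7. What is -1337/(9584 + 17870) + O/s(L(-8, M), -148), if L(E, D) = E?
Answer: -35297879/17649 ≈ -2000.0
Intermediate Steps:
s(T, I) = 18 (s(T, I) = -2 - 1*(-20) = -2 + 20 = 18)
-1337/(9584 + 17870) + O/s(L(-8, M), -148) = -1337/(9584 + 17870) - 35999/18 = -1337/27454 - 35999*1/18 = -1337*1/27454 - 35999/18 = -191/3922 - 35999/18 = -35297879/17649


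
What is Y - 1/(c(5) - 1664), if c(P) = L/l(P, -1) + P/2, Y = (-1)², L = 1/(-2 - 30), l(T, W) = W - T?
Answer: 319199/319007 ≈ 1.0006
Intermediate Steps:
L = -1/32 (L = 1/(-32) = -1/32 ≈ -0.031250)
Y = 1
c(P) = P/2 - 1/(32*(-1 - P)) (c(P) = -1/(32*(-1 - P)) + P/2 = P/2 - 1/(32*(-1 - P)))
Y - 1/(c(5) - 1664) = 1 - 1/((1 + 16*5*(1 + 5))/(32*(1 + 5)) - 1664) = 1 - 1/((1/32)*(1 + 16*5*6)/6 - 1664) = 1 - 1/((1/32)*(⅙)*(1 + 480) - 1664) = 1 - 1/((1/32)*(⅙)*481 - 1664) = 1 - 1/(481/192 - 1664) = 1 - 1/(-319007/192) = 1 - 1*(-192/319007) = 1 + 192/319007 = 319199/319007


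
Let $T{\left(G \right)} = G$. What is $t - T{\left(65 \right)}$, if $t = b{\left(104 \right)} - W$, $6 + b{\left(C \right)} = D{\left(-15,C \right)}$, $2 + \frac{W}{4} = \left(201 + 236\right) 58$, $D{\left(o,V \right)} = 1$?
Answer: $-101446$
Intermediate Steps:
$W = 101376$ ($W = -8 + 4 \left(201 + 236\right) 58 = -8 + 4 \cdot 437 \cdot 58 = -8 + 4 \cdot 25346 = -8 + 101384 = 101376$)
$b{\left(C \right)} = -5$ ($b{\left(C \right)} = -6 + 1 = -5$)
$t = -101381$ ($t = -5 - 101376 = -101381$)
$t - T{\left(65 \right)} = -101381 - 65 = -101446$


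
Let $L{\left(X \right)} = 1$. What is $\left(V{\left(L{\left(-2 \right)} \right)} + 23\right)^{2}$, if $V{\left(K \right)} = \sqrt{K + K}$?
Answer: $\left(23 + \sqrt{2}\right)^{2} \approx 596.05$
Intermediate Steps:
$V{\left(K \right)} = \sqrt{2} \sqrt{K}$ ($V{\left(K \right)} = \sqrt{2 K} = \sqrt{2} \sqrt{K}$)
$\left(V{\left(L{\left(-2 \right)} \right)} + 23\right)^{2} = \left(\sqrt{2} \sqrt{1} + 23\right)^{2} = \left(\sqrt{2} \cdot 1 + 23\right)^{2} = \left(\sqrt{2} + 23\right)^{2} = \left(23 + \sqrt{2}\right)^{2}$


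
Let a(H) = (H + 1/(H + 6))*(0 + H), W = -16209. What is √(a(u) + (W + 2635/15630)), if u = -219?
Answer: √1564163326823622/221946 ≈ 178.19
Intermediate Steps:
a(H) = H*(H + 1/(6 + H)) (a(H) = (H + 1/(6 + H))*H = H*(H + 1/(6 + H)))
√(a(u) + (W + 2635/15630)) = √(-219*(1 + (-219)² + 6*(-219))/(6 - 219) + (-16209 + 2635/15630)) = √(-219*(1 + 47961 - 1314)/(-213) + (-16209 + 2635*(1/15630))) = √(-219*(-1/213)*46648 + (-16209 + 527/3126)) = √(3405304/71 - 50668807/3126) = √(7047495007/221946) = √1564163326823622/221946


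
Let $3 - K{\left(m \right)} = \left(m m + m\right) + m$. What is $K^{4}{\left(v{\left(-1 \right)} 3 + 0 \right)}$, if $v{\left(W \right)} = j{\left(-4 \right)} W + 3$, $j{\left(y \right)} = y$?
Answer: $53084160000$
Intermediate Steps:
$v{\left(W \right)} = 3 - 4 W$ ($v{\left(W \right)} = - 4 W + 3 = 3 - 4 W$)
$K{\left(m \right)} = 3 - m^{2} - 2 m$ ($K{\left(m \right)} = 3 - \left(\left(m m + m\right) + m\right) = 3 - \left(\left(m^{2} + m\right) + m\right) = 3 - \left(\left(m + m^{2}\right) + m\right) = 3 - \left(m^{2} + 2 m\right) = 3 - m^{2} - 2 m$)
$K^{4}{\left(v{\left(-1 \right)} 3 + 0 \right)} = \left(3 - \left(\left(3 - -4\right) 3 + 0\right)^{2} - 2 \left(\left(3 - -4\right) 3 + 0\right)\right)^{4} = \left(3 - \left(\left(3 + 4\right) 3 + 0\right)^{2} - 2 \left(\left(3 + 4\right) 3 + 0\right)\right)^{4} = \left(3 - \left(7 \cdot 3 + 0\right)^{2} - 2 \left(7 \cdot 3 + 0\right)\right)^{4} = \left(3 - \left(21 + 0\right)^{2} - 2 \left(21 + 0\right)\right)^{4} = \left(3 - 21^{2} - 42\right)^{4} = \left(3 - 441 - 42\right)^{4} = \left(-480\right)^{4} = 53084160000$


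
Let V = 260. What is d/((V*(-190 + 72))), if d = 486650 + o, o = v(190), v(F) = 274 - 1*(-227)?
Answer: -487151/30680 ≈ -15.878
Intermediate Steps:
v(F) = 501 (v(F) = 274 + 227 = 501)
o = 501
d = 487151 (d = 486650 + 501 = 487151)
d/((V*(-190 + 72))) = 487151/((260*(-190 + 72))) = 487151/((260*(-118))) = 487151/(-30680) = 487151*(-1/30680) = -487151/30680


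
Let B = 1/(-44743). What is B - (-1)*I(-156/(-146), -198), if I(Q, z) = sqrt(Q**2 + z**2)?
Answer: -1/44743 + 30*sqrt(232138)/73 ≈ 198.00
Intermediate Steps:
B = -1/44743 ≈ -2.2350e-5
B - (-1)*I(-156/(-146), -198) = -1/44743 - (-1)*sqrt((-156/(-146))**2 + (-198)**2) = -1/44743 - (-1)*sqrt((-156*(-1/146))**2 + 39204) = -1/44743 - (-1)*sqrt((78/73)**2 + 39204) = -1/44743 - (-1)*sqrt(6084/5329 + 39204) = -1/44743 - (-1)*sqrt(208924200/5329) = -1/44743 - (-1)*30*sqrt(232138)/73 = -1/44743 - (-30)*sqrt(232138)/73 = -1/44743 + 30*sqrt(232138)/73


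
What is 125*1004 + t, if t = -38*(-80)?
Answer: 128540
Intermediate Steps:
t = 3040
125*1004 + t = 125*1004 + 3040 = 125500 + 3040 = 128540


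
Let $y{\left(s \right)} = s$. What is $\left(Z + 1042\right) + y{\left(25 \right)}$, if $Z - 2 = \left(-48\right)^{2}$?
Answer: $3373$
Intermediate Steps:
$Z = 2306$ ($Z = 2 + \left(-48\right)^{2} = 2 + 2304 = 2306$)
$\left(Z + 1042\right) + y{\left(25 \right)} = \left(2306 + 1042\right) + 25 = 3348 + 25 = 3373$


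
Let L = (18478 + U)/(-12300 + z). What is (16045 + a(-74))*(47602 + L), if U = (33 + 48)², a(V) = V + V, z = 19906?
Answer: 5756078773347/7606 ≈ 7.5678e+8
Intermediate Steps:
a(V) = 2*V
U = 6561 (U = 81² = 6561)
L = 25039/7606 (L = (18478 + 6561)/(-12300 + 19906) = 25039/7606 ≈ 3.2920)
(16045 + a(-74))*(47602 + L) = (16045 + 2*(-74))*(47602 + 25039/7606) = (16045 - 148)*(362085851/7606) = 15897*(362085851/7606) = 5756078773347/7606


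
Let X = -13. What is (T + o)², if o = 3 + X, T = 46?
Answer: 1296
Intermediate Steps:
o = -10 (o = 3 - 13 = -10)
(T + o)² = (46 - 10)² = 36² = 1296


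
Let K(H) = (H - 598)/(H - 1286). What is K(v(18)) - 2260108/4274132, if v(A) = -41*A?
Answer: 35493180/270338849 ≈ 0.13129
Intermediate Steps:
K(H) = (-598 + H)/(-1286 + H)
K(v(18)) - 2260108/4274132 = (-598 - 41*18)/(-1286 - 41*18) - 2260108/4274132 = (-598 - 738)/(-1286 - 738) - 2260108*1/4274132 = -1336/(-2024) - 565027/1068533 = -1/2024*(-1336) - 565027/1068533 = 167/253 - 565027/1068533 = 35493180/270338849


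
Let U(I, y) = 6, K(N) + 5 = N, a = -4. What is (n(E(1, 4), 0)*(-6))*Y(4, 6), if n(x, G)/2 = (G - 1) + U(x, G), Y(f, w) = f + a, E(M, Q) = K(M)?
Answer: 0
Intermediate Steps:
K(N) = -5 + N
E(M, Q) = -5 + M
Y(f, w) = -4 + f (Y(f, w) = f - 4 = -4 + f)
n(x, G) = 10 + 2*G (n(x, G) = 2*((G - 1) + 6) = 2*((-1 + G) + 6) = 2*(5 + G) = 10 + 2*G)
(n(E(1, 4), 0)*(-6))*Y(4, 6) = ((10 + 2*0)*(-6))*(-4 + 4) = ((10 + 0)*(-6))*0 = (10*(-6))*0 = -60*0 = 0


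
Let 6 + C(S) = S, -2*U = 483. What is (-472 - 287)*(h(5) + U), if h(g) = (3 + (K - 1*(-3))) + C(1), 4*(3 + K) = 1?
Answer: 738507/4 ≈ 1.8463e+5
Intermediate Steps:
U = -483/2 (U = -1/2*483 = -483/2 ≈ -241.50)
K = -11/4 (K = -3 + (1/4)*1 = -3 + 1/4 = -11/4 ≈ -2.7500)
C(S) = -6 + S
h(g) = -7/4 (h(g) = (3 + (-11/4 - 1*(-3))) + (-6 + 1) = (3 + (-11/4 + 3)) - 5 = (3 + 1/4) - 5 = 13/4 - 5 = -7/4)
(-472 - 287)*(h(5) + U) = (-472 - 287)*(-7/4 - 483/2) = -759*(-973/4) = 738507/4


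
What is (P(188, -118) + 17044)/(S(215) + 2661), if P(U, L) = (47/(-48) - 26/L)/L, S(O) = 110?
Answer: 5695697893/926001696 ≈ 6.1508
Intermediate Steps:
P(U, L) = (-47/48 - 26/L)/L (P(U, L) = (47*(-1/48) - 26/L)/L = (-47/48 - 26/L)/L)
(P(188, -118) + 17044)/(S(215) + 2661) = ((1/48)*(-1248 - 47*(-118))/(-118)**2 + 17044)/(110 + 2661) = ((1/48)*(1/13924)*(-1248 + 5546) + 17044)/2771 = ((1/48)*(1/13924)*4298 + 17044)*(1/2771) = (2149/334176 + 17044)*(1/2771) = (5695697893/334176)*(1/2771) = 5695697893/926001696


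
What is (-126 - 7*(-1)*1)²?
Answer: 14161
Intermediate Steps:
(-126 - 7*(-1)*1)² = (-126 + 7*1)² = (-126 + 7)² = (-119)² = 14161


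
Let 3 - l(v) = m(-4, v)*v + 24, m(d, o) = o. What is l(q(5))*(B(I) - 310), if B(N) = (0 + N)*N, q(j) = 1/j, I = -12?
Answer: 87316/25 ≈ 3492.6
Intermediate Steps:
q(j) = 1/j
l(v) = -21 - v² (l(v) = 3 - (v*v + 24) = 3 - (v² + 24) = 3 - (24 + v²) = 3 + (-24 - v²) = -21 - v²)
B(N) = N² (B(N) = N*N = N²)
l(q(5))*(B(I) - 310) = (-21 - (1/5)²)*((-12)² - 310) = (-21 - (⅕)²)*(144 - 310) = (-21 - 1*1/25)*(-166) = (-21 - 1/25)*(-166) = -526/25*(-166) = 87316/25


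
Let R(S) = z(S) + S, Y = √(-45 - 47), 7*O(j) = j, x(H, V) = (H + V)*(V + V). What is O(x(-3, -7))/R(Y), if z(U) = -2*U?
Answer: 10*I*√23/23 ≈ 2.0851*I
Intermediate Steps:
x(H, V) = 2*V*(H + V) (x(H, V) = (H + V)*(2*V) = 2*V*(H + V))
O(j) = j/7
Y = 2*I*√23 (Y = √(-92) = 2*I*√23 ≈ 9.5917*I)
R(S) = -S (R(S) = -2*S + S = -S)
O(x(-3, -7))/R(Y) = ((2*(-7)*(-3 - 7))/7)/((-2*I*√23)) = ((2*(-7)*(-10))/7)/((-2*I*√23)) = ((⅐)*140)*(I*√23/46) = 20*(I*√23/46) = 10*I*√23/23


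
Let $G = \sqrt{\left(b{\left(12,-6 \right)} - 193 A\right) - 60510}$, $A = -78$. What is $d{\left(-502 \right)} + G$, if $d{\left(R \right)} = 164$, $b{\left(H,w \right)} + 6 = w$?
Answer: $164 + 6 i \sqrt{1263} \approx 164.0 + 213.23 i$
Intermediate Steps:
$b{\left(H,w \right)} = -6 + w$
$G = 6 i \sqrt{1263}$ ($G = \sqrt{\left(\left(-6 - 6\right) - -15054\right) - 60510} = \sqrt{\left(-12 + 15054\right) - 60510} = \sqrt{15042 - 60510} = \sqrt{-45468} = 6 i \sqrt{1263} \approx 213.23 i$)
$d{\left(-502 \right)} + G = 164 + 6 i \sqrt{1263}$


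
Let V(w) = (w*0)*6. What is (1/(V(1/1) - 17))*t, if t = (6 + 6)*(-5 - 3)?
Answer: 96/17 ≈ 5.6471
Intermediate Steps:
V(w) = 0 (V(w) = 0*6 = 0)
t = -96 (t = 12*(-8) = -96)
(1/(V(1/1) - 17))*t = (1/(0 - 17))*(-96) = (1/(-17))*(-96) = -1/17*1*(-96) = -1/17*(-96) = 96/17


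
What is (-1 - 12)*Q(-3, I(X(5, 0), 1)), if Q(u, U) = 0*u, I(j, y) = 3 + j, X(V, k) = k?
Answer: 0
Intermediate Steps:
Q(u, U) = 0
(-1 - 12)*Q(-3, I(X(5, 0), 1)) = (-1 - 12)*0 = -13*0 = 0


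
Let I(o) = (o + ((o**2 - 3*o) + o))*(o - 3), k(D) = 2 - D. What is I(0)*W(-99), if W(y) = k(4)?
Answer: 0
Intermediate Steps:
I(o) = (-3 + o)*(o**2 - o) (I(o) = (o + (o**2 - 2*o))*(-3 + o) = (o**2 - o)*(-3 + o) = (-3 + o)*(o**2 - o))
W(y) = -2 (W(y) = 2 - 1*4 = 2 - 4 = -2)
I(0)*W(-99) = (0*(3 + 0**2 - 4*0))*(-2) = (0*(3 + 0 + 0))*(-2) = (0*3)*(-2) = 0*(-2) = 0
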